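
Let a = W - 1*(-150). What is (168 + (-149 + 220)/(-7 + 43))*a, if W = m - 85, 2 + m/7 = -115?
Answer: -2306863/18 ≈ -1.2816e+5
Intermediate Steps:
m = -819 (m = -14 + 7*(-115) = -14 - 805 = -819)
W = -904 (W = -819 - 85 = -904)
a = -754 (a = -904 - 1*(-150) = -904 + 150 = -754)
(168 + (-149 + 220)/(-7 + 43))*a = (168 + (-149 + 220)/(-7 + 43))*(-754) = (168 + 71/36)*(-754) = (6119/36)*(-754) = -2306863/18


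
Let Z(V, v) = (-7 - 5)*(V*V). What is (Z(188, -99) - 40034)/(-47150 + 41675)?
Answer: 464162/5475 ≈ 84.778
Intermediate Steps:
Z(V, v) = -12*V**2
(Z(188, -99) - 40034)/(-47150 + 41675) = (-12*188**2 - 40034)/(-47150 + 41675) = (-12*35344 - 40034)/(-5475) = (-424128 - 40034)*(-1/5475) = -464162*(-1/5475) = 464162/5475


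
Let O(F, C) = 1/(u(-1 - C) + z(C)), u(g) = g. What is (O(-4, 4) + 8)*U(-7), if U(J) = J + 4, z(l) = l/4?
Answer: -93/4 ≈ -23.250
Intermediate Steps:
z(l) = l/4 (z(l) = l*(¼) = l/4)
O(F, C) = 1/(-1 - 3*C/4) (O(F, C) = 1/((-1 - C) + C/4) = 1/(-1 - 3*C/4))
U(J) = 4 + J
(O(-4, 4) + 8)*U(-7) = (-4/(4 + 3*4) + 8)*(4 - 7) = (-4/(4 + 12) + 8)*(-3) = (-4/16 + 8)*(-3) = (-4*1/16 + 8)*(-3) = (-¼ + 8)*(-3) = (31/4)*(-3) = -93/4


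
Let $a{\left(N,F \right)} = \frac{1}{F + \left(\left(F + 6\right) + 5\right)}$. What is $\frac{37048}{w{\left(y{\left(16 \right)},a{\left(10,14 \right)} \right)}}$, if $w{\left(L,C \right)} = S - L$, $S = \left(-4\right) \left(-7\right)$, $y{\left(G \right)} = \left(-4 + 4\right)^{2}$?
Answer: $\frac{9262}{7} \approx 1323.1$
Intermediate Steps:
$a{\left(N,F \right)} = \frac{1}{11 + 2 F}$ ($a{\left(N,F \right)} = \frac{1}{F + \left(\left(6 + F\right) + 5\right)} = \frac{1}{F + \left(11 + F\right)} = \frac{1}{11 + 2 F}$)
$y{\left(G \right)} = 0$ ($y{\left(G \right)} = 0^{2} = 0$)
$S = 28$
$w{\left(L,C \right)} = 28 - L$
$\frac{37048}{w{\left(y{\left(16 \right)},a{\left(10,14 \right)} \right)}} = \frac{37048}{28 - 0} = \frac{37048}{28 + 0} = \frac{37048}{28} = 37048 \cdot \frac{1}{28} = \frac{9262}{7}$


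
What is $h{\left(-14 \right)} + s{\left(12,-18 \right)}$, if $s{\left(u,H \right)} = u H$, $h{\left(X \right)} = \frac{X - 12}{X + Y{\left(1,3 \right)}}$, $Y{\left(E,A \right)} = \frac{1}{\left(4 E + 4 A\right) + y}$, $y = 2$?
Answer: $- \frac{53748}{251} \approx -214.14$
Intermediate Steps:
$Y{\left(E,A \right)} = \frac{1}{2 + 4 A + 4 E}$ ($Y{\left(E,A \right)} = \frac{1}{\left(4 E + 4 A\right) + 2} = \frac{1}{\left(4 A + 4 E\right) + 2} = \frac{1}{2 + 4 A + 4 E}$)
$h{\left(X \right)} = \frac{-12 + X}{\frac{1}{18} + X}$ ($h{\left(X \right)} = \frac{X - 12}{X + \frac{1}{2 \left(1 + 2 \cdot 3 + 2 \cdot 1\right)}} = \frac{-12 + X}{X + \frac{1}{2 \left(1 + 6 + 2\right)}} = \frac{-12 + X}{X + \frac{1}{2 \cdot 9}} = \frac{-12 + X}{X + \frac{1}{2} \cdot \frac{1}{9}} = \frac{-12 + X}{X + \frac{1}{18}} = \frac{-12 + X}{\frac{1}{18} + X}$)
$s{\left(u,H \right)} = H u$
$h{\left(-14 \right)} + s{\left(12,-18 \right)} = \frac{18 \left(-12 - 14\right)}{1 + 18 \left(-14\right)} - 216 = 18 \frac{1}{1 - 252} \left(-26\right) - 216 = 18 \frac{1}{-251} \left(-26\right) - 216 = 18 \left(- \frac{1}{251}\right) \left(-26\right) - 216 = \frac{468}{251} - 216 = - \frac{53748}{251}$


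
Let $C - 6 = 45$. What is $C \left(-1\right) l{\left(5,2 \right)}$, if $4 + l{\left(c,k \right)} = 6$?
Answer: $-102$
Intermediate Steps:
$C = 51$ ($C = 6 + 45 = 51$)
$l{\left(c,k \right)} = 2$ ($l{\left(c,k \right)} = -4 + 6 = 2$)
$C \left(-1\right) l{\left(5,2 \right)} = 51 \left(-1\right) 2 = \left(-51\right) 2 = -102$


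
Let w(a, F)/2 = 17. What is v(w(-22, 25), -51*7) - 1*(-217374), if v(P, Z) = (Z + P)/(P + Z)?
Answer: 217375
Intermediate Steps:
w(a, F) = 34 (w(a, F) = 2*17 = 34)
v(P, Z) = 1 (v(P, Z) = (P + Z)/(P + Z) = 1)
v(w(-22, 25), -51*7) - 1*(-217374) = 1 - 1*(-217374) = 1 + 217374 = 217375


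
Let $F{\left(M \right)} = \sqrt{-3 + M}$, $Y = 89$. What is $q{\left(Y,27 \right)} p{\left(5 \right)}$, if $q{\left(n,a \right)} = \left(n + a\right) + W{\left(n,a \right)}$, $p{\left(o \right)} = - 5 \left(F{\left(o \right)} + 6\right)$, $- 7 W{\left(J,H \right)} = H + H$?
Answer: $- \frac{22740}{7} - \frac{3790 \sqrt{2}}{7} \approx -4014.3$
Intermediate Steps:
$W{\left(J,H \right)} = - \frac{2 H}{7}$ ($W{\left(J,H \right)} = - \frac{H + H}{7} = - \frac{2 H}{7}$)
$p{\left(o \right)} = -30 - 5 \sqrt{-3 + o}$ ($p{\left(o \right)} = - 5 \left(\sqrt{-3 + o} + 6\right) = - 5 \left(6 + \sqrt{-3 + o}\right) = -30 - 5 \sqrt{-3 + o}$)
$q{\left(n,a \right)} = n + \frac{5 a}{7}$ ($q{\left(n,a \right)} = \left(n + a\right) - \frac{2 a}{7} = \left(a + n\right) - \frac{2 a}{7} = n + \frac{5 a}{7}$)
$q{\left(Y,27 \right)} p{\left(5 \right)} = \left(89 + \frac{5}{7} \cdot 27\right) \left(-30 - 5 \sqrt{-3 + 5}\right) = \left(89 + \frac{135}{7}\right) \left(-30 - 5 \sqrt{2}\right) = \frac{758 \left(-30 - 5 \sqrt{2}\right)}{7} = - \frac{22740}{7} - \frac{3790 \sqrt{2}}{7}$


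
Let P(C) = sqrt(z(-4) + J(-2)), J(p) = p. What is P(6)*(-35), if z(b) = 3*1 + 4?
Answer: -35*sqrt(5) ≈ -78.262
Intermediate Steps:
z(b) = 7 (z(b) = 3 + 4 = 7)
P(C) = sqrt(5) (P(C) = sqrt(7 - 2) = sqrt(5))
P(6)*(-35) = sqrt(5)*(-35) = -35*sqrt(5)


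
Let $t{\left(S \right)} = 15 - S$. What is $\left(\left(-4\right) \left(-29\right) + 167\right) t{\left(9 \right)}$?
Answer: $1698$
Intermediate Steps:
$\left(\left(-4\right) \left(-29\right) + 167\right) t{\left(9 \right)} = \left(\left(-4\right) \left(-29\right) + 167\right) \left(15 - 9\right) = \left(116 + 167\right) \left(15 - 9\right) = 283 \cdot 6 = 1698$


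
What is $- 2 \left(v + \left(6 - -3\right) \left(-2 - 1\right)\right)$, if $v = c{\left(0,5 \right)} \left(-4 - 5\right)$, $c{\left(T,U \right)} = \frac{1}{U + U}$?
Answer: $\frac{279}{5} \approx 55.8$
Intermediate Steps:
$c{\left(T,U \right)} = \frac{1}{2 U}$
$v = - \frac{9}{10}$ ($v = \frac{1}{2 \cdot 5} \left(-4 - 5\right) = \frac{1}{2} \cdot \frac{1}{5} \left(-9\right) = \frac{1}{10} \left(-9\right) = - \frac{9}{10} \approx -0.9$)
$- 2 \left(v + \left(6 - -3\right) \left(-2 - 1\right)\right) = - 2 \left(- \frac{9}{10} + \left(6 - -3\right) \left(-2 - 1\right)\right) = - 2 \left(- \frac{9}{10} + \left(6 + 3\right) \left(-3\right)\right) = - 2 \left(- \frac{9}{10} + 9 \left(-3\right)\right) = - 2 \left(- \frac{9}{10} - 27\right) = \left(-2\right) \left(- \frac{279}{10}\right) = \frac{279}{5}$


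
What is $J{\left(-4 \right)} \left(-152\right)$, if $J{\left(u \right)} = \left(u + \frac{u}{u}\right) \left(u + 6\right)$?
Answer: $912$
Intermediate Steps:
$J{\left(u \right)} = \left(1 + u\right) \left(6 + u\right)$ ($J{\left(u \right)} = \left(u + 1\right) \left(6 + u\right) = \left(1 + u\right) \left(6 + u\right)$)
$J{\left(-4 \right)} \left(-152\right) = \left(6 + \left(-4\right)^{2} + 7 \left(-4\right)\right) \left(-152\right) = \left(6 + 16 - 28\right) \left(-152\right) = \left(-6\right) \left(-152\right) = 912$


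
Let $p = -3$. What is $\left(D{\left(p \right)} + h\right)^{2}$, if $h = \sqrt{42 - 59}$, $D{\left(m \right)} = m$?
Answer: $\left(3 - i \sqrt{17}\right)^{2} \approx -8.0 - 24.739 i$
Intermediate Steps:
$h = i \sqrt{17}$ ($h = \sqrt{-17} = i \sqrt{17} \approx 4.1231 i$)
$\left(D{\left(p \right)} + h\right)^{2} = \left(-3 + i \sqrt{17}\right)^{2}$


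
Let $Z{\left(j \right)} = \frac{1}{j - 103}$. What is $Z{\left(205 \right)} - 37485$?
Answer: $- \frac{3823469}{102} \approx -37485.0$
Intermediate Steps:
$Z{\left(j \right)} = \frac{1}{-103 + j}$
$Z{\left(205 \right)} - 37485 = \frac{1}{-103 + 205} - 37485 = \frac{1}{102} - 37485 = - \frac{3823469}{102}$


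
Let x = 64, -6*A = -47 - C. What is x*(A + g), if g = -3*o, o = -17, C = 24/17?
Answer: 192800/51 ≈ 3780.4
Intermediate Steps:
C = 24/17 (C = 24*(1/17) = 24/17 ≈ 1.4118)
A = 823/102 (A = -(-47 - 1*24/17)/6 = -(-47 - 24/17)/6 = -1/6*(-823/17) = 823/102 ≈ 8.0686)
g = 51 (g = -3*(-17) = 51)
x*(A + g) = 64*(823/102 + 51) = 64*(6025/102) = 192800/51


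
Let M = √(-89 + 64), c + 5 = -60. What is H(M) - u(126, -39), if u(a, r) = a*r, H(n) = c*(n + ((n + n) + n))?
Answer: 4914 - 1300*I ≈ 4914.0 - 1300.0*I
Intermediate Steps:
c = -65 (c = -5 - 60 = -65)
M = 5*I (M = √(-25) = 5*I ≈ 5.0*I)
H(n) = -260*n (H(n) = -65*(n + ((n + n) + n)) = -65*(n + (2*n + n)) = -65*(n + 3*n) = -260*n)
H(M) - u(126, -39) = -1300*I - 126*(-39) = -1300*I - 1*(-4914) = -1300*I + 4914 = 4914 - 1300*I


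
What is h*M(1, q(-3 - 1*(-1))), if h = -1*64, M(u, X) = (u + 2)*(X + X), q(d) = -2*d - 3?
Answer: -384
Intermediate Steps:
q(d) = -3 - 2*d
M(u, X) = 2*X*(2 + u) (M(u, X) = (2 + u)*(2*X) = 2*X*(2 + u))
h = -64
h*M(1, q(-3 - 1*(-1))) = -128*(-3 - 2*(-3 - 1*(-1)))*(2 + 1) = -128*(-3 - 2*(-3 + 1))*3 = -128*(-3 - 2*(-2))*3 = -128*(-3 + 4)*3 = -128*3 = -64*6 = -384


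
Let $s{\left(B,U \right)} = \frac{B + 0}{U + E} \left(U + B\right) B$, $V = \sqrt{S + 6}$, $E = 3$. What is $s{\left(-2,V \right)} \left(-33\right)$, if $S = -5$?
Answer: $33$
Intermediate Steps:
$V = 1$ ($V = \sqrt{-5 + 6} = \sqrt{1} = 1$)
$s{\left(B,U \right)} = \frac{B^{2} \left(B + U\right)}{3 + U}$ ($s{\left(B,U \right)} = \frac{B + 0}{U + 3} \left(U + B\right) B = \frac{B}{3 + U} \left(B + U\right) B = \frac{B}{3 + U} B \left(B + U\right) = \frac{B^{2} \left(B + U\right)}{3 + U}$)
$s{\left(-2,V \right)} \left(-33\right) = \frac{\left(-2\right)^{2} \left(-2 + 1\right)}{3 + 1} \left(-33\right) = 4 \cdot \frac{1}{4} \left(-1\right) \left(-33\right) = \left(-1\right) \left(-33\right) = 33$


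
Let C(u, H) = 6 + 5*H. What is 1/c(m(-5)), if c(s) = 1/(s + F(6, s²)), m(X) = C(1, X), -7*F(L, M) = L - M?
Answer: 222/7 ≈ 31.714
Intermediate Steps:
F(L, M) = -L/7 + M/7 (F(L, M) = -(L - M)/7 = -L/7 + M/7)
m(X) = 6 + 5*X
c(s) = 1/(-6/7 + s + s²/7) (c(s) = 1/(s + (-⅐*6 + s²/7)) = 1/(s + (-6/7 + s²/7)) = 1/(-6/7 + s + s²/7))
1/c(m(-5)) = 1/(7/(-6 + (6 + 5*(-5))² + 7*(6 + 5*(-5)))) = 1/(7/(-6 + (6 - 25)² + 7*(6 - 25))) = 1/(7/(-6 + (-19)² + 7*(-19))) = 1/(7/(-6 + 361 - 133)) = 1/(7/222) = 222/7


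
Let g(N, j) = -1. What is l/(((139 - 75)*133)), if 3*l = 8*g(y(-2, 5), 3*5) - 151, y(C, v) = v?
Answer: -53/8512 ≈ -0.0062265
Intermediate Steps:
l = -53 (l = (8*(-1) - 151)/3 = (-8 - 151)/3 = (⅓)*(-159) = -53)
l/(((139 - 75)*133)) = -53*1/(133*(139 - 75)) = -53/(64*133) = -53/8512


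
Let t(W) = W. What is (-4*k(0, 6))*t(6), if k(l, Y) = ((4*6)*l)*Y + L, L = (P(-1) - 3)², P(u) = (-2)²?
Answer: -24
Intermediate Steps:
P(u) = 4
L = 1 (L = (4 - 3)² = 1² = 1)
k(l, Y) = 1 + 24*Y*l (k(l, Y) = ((4*6)*l)*Y + 1 = (24*l)*Y + 1 = 24*Y*l + 1 = 1 + 24*Y*l)
(-4*k(0, 6))*t(6) = -4*(1 + 24*6*0)*6 = -4*(1 + 0)*6 = -4*1*6 = -4*6 = -24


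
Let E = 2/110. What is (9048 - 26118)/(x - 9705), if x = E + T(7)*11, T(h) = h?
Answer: 312950/176513 ≈ 1.7730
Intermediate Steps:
E = 1/55 (E = 2*(1/110) = 1/55 ≈ 0.018182)
x = 4236/55 (x = 1/55 + 7*11 = 1/55 + 77 = 4236/55 ≈ 77.018)
(9048 - 26118)/(x - 9705) = (9048 - 26118)/(4236/55 - 9705) = -17070/(-529539/55) = -17070*(-55/529539) = 312950/176513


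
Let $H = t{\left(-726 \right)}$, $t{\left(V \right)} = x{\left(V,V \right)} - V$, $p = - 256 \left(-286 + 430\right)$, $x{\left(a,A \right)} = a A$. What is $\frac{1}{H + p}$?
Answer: $\frac{1}{490938} \approx 2.0369 \cdot 10^{-6}$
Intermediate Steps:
$x{\left(a,A \right)} = A a$
$p = -36864$ ($p = \left(-256\right) 144 = -36864$)
$t{\left(V \right)} = V^{2} - V$ ($t{\left(V \right)} = V V - V = V^{2} - V$)
$H = 527802$ ($H = - 726 \left(-1 - 726\right) = \left(-726\right) \left(-727\right) = 527802$)
$\frac{1}{H + p} = \frac{1}{527802 - 36864} = \frac{1}{490938}$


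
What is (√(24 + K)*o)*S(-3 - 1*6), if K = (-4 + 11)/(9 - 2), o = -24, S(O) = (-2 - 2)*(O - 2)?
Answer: -5280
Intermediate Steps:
S(O) = 8 - 4*O (S(O) = -4*(-2 + O) = 8 - 4*O)
K = 1 (K = 7/7 = 7*(⅐) = 1)
(√(24 + K)*o)*S(-3 - 1*6) = (√(24 + 1)*(-24))*(8 - 4*(-3 - 1*6)) = (√25*(-24))*(8 - 4*(-3 - 6)) = (5*(-24))*(8 - 4*(-9)) = -120*(8 + 36) = -120*44 = -5280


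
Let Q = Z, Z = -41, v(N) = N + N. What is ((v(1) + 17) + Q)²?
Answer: 484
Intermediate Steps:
v(N) = 2*N
Q = -41
((v(1) + 17) + Q)² = ((2*1 + 17) - 41)² = ((2 + 17) - 41)² = (19 - 41)² = (-22)² = 484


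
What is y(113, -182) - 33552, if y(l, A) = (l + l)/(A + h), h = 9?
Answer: -5804722/173 ≈ -33553.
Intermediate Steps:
y(l, A) = 2*l/(9 + A) (y(l, A) = (l + l)/(A + 9) = (2*l)/(9 + A) = 2*l/(9 + A))
y(113, -182) - 33552 = 2*113/(9 - 182) - 33552 = 2*113/(-173) - 33552 = 2*113*(-1/173) - 33552 = -226/173 - 33552 = -5804722/173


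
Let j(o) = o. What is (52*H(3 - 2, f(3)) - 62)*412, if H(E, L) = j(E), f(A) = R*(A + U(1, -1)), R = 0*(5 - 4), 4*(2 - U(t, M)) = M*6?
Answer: -4120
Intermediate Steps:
U(t, M) = 2 - 3*M/2 (U(t, M) = 2 - M*6/4 = 2 - 3*M/2)
R = 0 (R = 0*1 = 0)
f(A) = 0 (f(A) = 0*(A + (2 - 3/2*(-1))) = 0*(A + (2 + 3/2)) = 0*(A + 7/2) = 0*(7/2 + A) = 0)
H(E, L) = E
(52*H(3 - 2, f(3)) - 62)*412 = (52*(3 - 2) - 62)*412 = (52*1 - 62)*412 = (52 - 62)*412 = -10*412 = -4120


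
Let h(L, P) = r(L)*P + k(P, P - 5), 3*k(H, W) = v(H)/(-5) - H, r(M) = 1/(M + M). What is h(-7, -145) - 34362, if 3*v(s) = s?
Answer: -4321811/126 ≈ -34300.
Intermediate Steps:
v(s) = s/3
r(M) = 1/(2*M)
k(H, W) = -16*H/45 (k(H, W) = ((H/3)/(-5) - H)/3 = ((H/3)*(-⅕) - H)/3 = (-H/15 - H)/3 = (-16*H/15)/3 = -16*H/45)
h(L, P) = -16*P/45 + P/(2*L) (h(L, P) = (1/(2*L))*P - 16*P/45 = P/(2*L) - 16*P/45 = -16*P/45 + P/(2*L))
h(-7, -145) - 34362 = (1/90)*(-145)*(45 - 32*(-7))/(-7) - 34362 = (1/90)*(-145)*(-⅐)*(45 + 224) - 34362 = (1/90)*(-145)*(-⅐)*269 - 34362 = 7801/126 - 34362 = -4321811/126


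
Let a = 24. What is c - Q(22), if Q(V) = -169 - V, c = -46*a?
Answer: -913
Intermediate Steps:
c = -1104 (c = -46*24 = -1104)
c - Q(22) = -1104 - (-169 - 1*22) = -1104 - (-169 - 22) = -1104 - 1*(-191) = -1104 + 191 = -913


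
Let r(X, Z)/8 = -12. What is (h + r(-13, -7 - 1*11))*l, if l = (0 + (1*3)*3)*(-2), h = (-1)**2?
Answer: 1710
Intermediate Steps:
r(X, Z) = -96 (r(X, Z) = 8*(-12) = -96)
h = 1
l = -18 (l = (0 + 3*3)*(-2) = (0 + 9)*(-2) = 9*(-2) = -18)
(h + r(-13, -7 - 1*11))*l = (1 - 96)*(-18) = -95*(-18) = 1710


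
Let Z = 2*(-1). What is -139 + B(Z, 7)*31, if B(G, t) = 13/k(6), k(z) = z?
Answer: -431/6 ≈ -71.833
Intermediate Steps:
Z = -2
B(G, t) = 13/6
-139 + B(Z, 7)*31 = -139 + (13/6)*31 = -139 + 403/6 = -431/6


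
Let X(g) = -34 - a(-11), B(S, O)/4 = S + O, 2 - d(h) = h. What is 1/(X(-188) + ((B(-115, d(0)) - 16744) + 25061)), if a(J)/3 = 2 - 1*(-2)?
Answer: 1/7819 ≈ 0.00012789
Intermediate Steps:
d(h) = 2 - h
B(S, O) = 4*O + 4*S (B(S, O) = 4*(S + O) = 4*(O + S) = 4*O + 4*S)
a(J) = 12 (a(J) = 3*(2 - 1*(-2)) = 3*(2 + 2) = 3*4 = 12)
X(g) = -46 (X(g) = -34 - 1*12 = -34 - 12 = -46)
1/(X(-188) + ((B(-115, d(0)) - 16744) + 25061)) = 1/(-46 + (((4*(2 - 1*0) + 4*(-115)) - 16744) + 25061)) = 1/(-46 + (((4*(2 + 0) - 460) - 16744) + 25061)) = 1/(-46 + (((4*2 - 460) - 16744) + 25061)) = 1/(-46 + (((8 - 460) - 16744) + 25061)) = 1/(-46 + ((-452 - 16744) + 25061)) = 1/(-46 + (-17196 + 25061)) = 1/(-46 + 7865) = 1/7819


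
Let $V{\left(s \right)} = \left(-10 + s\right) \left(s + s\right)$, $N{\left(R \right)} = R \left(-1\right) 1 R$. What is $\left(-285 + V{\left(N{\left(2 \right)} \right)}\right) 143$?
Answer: $-24739$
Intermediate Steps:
$N{\left(R \right)} = - R^{2}$ ($N{\left(R \right)} = - R 1 R = - R R = - R^{2}$)
$V{\left(s \right)} = 2 s \left(-10 + s\right)$ ($V{\left(s \right)} = \left(-10 + s\right) 2 s = 2 s \left(-10 + s\right)$)
$\left(-285 + V{\left(N{\left(2 \right)} \right)}\right) 143 = \left(-285 + 2 \left(- 2^{2}\right) \left(-10 - 2^{2}\right)\right) 143 = \left(-285 + 2 \left(\left(-1\right) 4\right) \left(-10 - 4\right)\right) 143 = \left(-285 + 2 \left(-4\right) \left(-10 - 4\right)\right) 143 = \left(-285 + 2 \left(-4\right) \left(-14\right)\right) 143 = \left(-285 + 112\right) 143 = \left(-173\right) 143 = -24739$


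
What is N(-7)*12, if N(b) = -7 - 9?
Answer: -192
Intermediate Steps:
N(b) = -16
N(-7)*12 = -16*12 = -192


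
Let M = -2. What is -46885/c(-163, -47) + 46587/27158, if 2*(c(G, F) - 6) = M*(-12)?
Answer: -318116066/122211 ≈ -2603.0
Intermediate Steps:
c(G, F) = 18 (c(G, F) = 6 + (-2*(-12))/2 = 6 + (1/2)*24 = 6 + 12 = 18)
-46885/c(-163, -47) + 46587/27158 = -46885/18 + 46587/27158 = -318116066/122211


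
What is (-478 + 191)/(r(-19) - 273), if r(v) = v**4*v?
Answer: 287/2476372 ≈ 0.00011590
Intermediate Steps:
r(v) = v**5
(-478 + 191)/(r(-19) - 273) = (-478 + 191)/((-19)**5 - 273) = -287/(-2476099 - 273) = -287/(-2476372) = -287*(-1/2476372) = 287/2476372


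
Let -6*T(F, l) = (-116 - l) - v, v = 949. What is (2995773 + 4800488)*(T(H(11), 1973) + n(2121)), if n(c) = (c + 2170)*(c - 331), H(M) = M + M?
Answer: 179658511977329/3 ≈ 5.9886e+13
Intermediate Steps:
H(M) = 2*M
n(c) = (-331 + c)*(2170 + c) (n(c) = (2170 + c)*(-331 + c) = (-331 + c)*(2170 + c))
T(F, l) = 355/2 + l/6 (T(F, l) = -((-116 - l) - 1*949)/6 = -((-116 - l) - 949)/6 = -(-1065 - l)/6 = 355/2 + l/6)
(2995773 + 4800488)*(T(H(11), 1973) + n(2121)) = (2995773 + 4800488)*((355/2 + (⅙)*1973) + (-718270 + 2121² + 1839*2121)) = 7796261*((355/2 + 1973/6) + (-718270 + 4498641 + 3900519)) = 7796261*(1519/3 + 7680890) = 7796261*(23044189/3) = 179658511977329/3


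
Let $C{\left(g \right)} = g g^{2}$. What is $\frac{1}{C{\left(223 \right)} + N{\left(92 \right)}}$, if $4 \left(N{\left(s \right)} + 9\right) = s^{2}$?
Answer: $\frac{1}{11091674} \approx 9.0158 \cdot 10^{-8}$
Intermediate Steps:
$C{\left(g \right)} = g^{3}$
$N{\left(s \right)} = -9 + \frac{s^{2}}{4}$
$\frac{1}{C{\left(223 \right)} + N{\left(92 \right)}} = \frac{1}{223^{3} - \left(9 - \frac{92^{2}}{4}\right)} = \frac{1}{11089567 + \left(-9 + \frac{1}{4} \cdot 8464\right)} = \frac{1}{11089567 + \left(-9 + 2116\right)} = \frac{1}{11089567 + 2107} = \frac{1}{11091674}$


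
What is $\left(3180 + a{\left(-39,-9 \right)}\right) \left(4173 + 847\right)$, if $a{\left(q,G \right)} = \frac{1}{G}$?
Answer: $\frac{143667380}{9} \approx 1.5963 \cdot 10^{7}$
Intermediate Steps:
$\left(3180 + a{\left(-39,-9 \right)}\right) \left(4173 + 847\right) = \left(3180 + \frac{1}{-9}\right) \left(4173 + 847\right) = \left(3180 - \frac{1}{9}\right) 5020 = \frac{28619}{9} \cdot 5020 = \frac{143667380}{9}$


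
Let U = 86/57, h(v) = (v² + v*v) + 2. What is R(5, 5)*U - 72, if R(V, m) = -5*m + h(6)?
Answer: 110/57 ≈ 1.9298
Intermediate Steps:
h(v) = 2 + 2*v² (h(v) = (v² + v²) + 2 = 2*v² + 2 = 2 + 2*v²)
U = 86/57 (U = 86*(1/57) = 86/57 ≈ 1.5088)
R(V, m) = 74 - 5*m (R(V, m) = -5*m + (2 + 2*6²) = -5*m + (2 + 2*36) = -5*m + (2 + 72) = -5*m + 74 = 74 - 5*m)
R(5, 5)*U - 72 = (74 - 5*5)*(86/57) - 72 = (74 - 25)*(86/57) - 72 = 49*(86/57) - 72 = 4214/57 - 72 = 110/57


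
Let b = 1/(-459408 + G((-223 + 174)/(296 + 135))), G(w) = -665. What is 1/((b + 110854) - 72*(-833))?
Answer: 460073/78594270589 ≈ 5.8538e-6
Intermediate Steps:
b = -1/460073 (b = 1/(-459408 - 665) = 1/(-460073) = -1/460073 ≈ -2.1736e-6)
1/((b + 110854) - 72*(-833)) = 1/((-1/460073 + 110854) - 72*(-833)) = 1/(51000932341/460073 + 59976) = 1/(78594270589/460073) = 460073/78594270589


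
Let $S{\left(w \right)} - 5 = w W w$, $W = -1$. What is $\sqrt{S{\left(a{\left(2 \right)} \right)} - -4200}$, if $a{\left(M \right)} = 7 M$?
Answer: $\sqrt{4009} \approx 63.317$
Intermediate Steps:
$S{\left(w \right)} = 5 - w^{2}$ ($S{\left(w \right)} = 5 + w \left(-1\right) w = 5 + - w w = 5 - w^{2}$)
$\sqrt{S{\left(a{\left(2 \right)} \right)} - -4200} = \sqrt{\left(5 - \left(7 \cdot 2\right)^{2}\right) - -4200} = \sqrt{\left(5 - 14^{2}\right) + 4200} = \sqrt{\left(5 - 196\right) + 4200} = \sqrt{-191 + 4200} = \sqrt{4009}$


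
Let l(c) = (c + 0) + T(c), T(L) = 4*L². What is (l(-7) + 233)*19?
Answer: 8018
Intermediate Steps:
l(c) = c + 4*c² (l(c) = (c + 0) + 4*c² = c + 4*c²)
(l(-7) + 233)*19 = (-7*(1 + 4*(-7)) + 233)*19 = (-7*(1 - 28) + 233)*19 = (-7*(-27) + 233)*19 = (189 + 233)*19 = 422*19 = 8018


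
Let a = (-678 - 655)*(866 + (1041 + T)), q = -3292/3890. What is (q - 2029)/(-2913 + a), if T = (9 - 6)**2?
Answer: 3948051/4973250245 ≈ 0.00079386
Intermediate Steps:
q = -1646/1945 (q = -3292*1/3890 = -1646/1945 ≈ -0.84627)
T = 9 (T = 3**2 = 9)
a = -2554028 (a = (-678 - 655)*(866 + (1041 + 9)) = -1333*(866 + 1050) = -1333*1916 = -2554028)
(q - 2029)/(-2913 + a) = (-1646/1945 - 2029)/(-2913 - 2554028) = -3948051/1945/(-2556941) = -3948051/1945*(-1/2556941) = 3948051/4973250245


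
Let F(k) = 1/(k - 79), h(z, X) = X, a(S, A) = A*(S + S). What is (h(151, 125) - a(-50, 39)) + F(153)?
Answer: 297851/74 ≈ 4025.0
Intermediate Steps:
a(S, A) = 2*A*S (a(S, A) = A*(2*S) = 2*A*S)
F(k) = 1/(-79 + k)
(h(151, 125) - a(-50, 39)) + F(153) = (125 - 2*39*(-50)) + 1/(-79 + 153) = (125 - 1*(-3900)) + 1/74 = (125 + 3900) + 1/74 = 4025 + 1/74 = 297851/74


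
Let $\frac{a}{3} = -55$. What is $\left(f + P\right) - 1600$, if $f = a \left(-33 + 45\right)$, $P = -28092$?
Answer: $-31672$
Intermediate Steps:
$a = -165$ ($a = 3 \left(-55\right) = -165$)
$f = -1980$ ($f = - 165 \left(-33 + 45\right) = \left(-165\right) 12 = -1980$)
$\left(f + P\right) - 1600 = \left(-1980 - 28092\right) - 1600 = -30072 - 1600 = -31672$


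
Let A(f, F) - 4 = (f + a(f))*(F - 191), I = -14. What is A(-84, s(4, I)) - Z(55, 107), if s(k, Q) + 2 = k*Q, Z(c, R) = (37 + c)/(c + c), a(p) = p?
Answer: 2300934/55 ≈ 41835.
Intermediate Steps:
Z(c, R) = (37 + c)/(2*c) (Z(c, R) = (37 + c)/((2*c)) = (37 + c)*(1/(2*c)) = (37 + c)/(2*c))
s(k, Q) = -2 + Q*k (s(k, Q) = -2 + k*Q = -2 + Q*k)
A(f, F) = 4 + 2*f*(-191 + F) (A(f, F) = 4 + (f + f)*(F - 191) = 4 + (2*f)*(-191 + F) = 4 + 2*f*(-191 + F))
A(-84, s(4, I)) - Z(55, 107) = (4 - 382*(-84) + 2*(-2 - 14*4)*(-84)) - (37 + 55)/(2*55) = (4 + 32088 + 2*(-2 - 56)*(-84)) - 92/(2*55) = (4 + 32088 + 2*(-58)*(-84)) - 1*46/55 = (4 + 32088 + 9744) - 46/55 = 41836 - 46/55 = 2300934/55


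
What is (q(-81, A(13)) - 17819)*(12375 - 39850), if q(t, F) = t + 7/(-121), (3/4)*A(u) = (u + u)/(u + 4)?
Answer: 59508294825/121 ≈ 4.9180e+8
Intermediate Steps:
A(u) = 8*u/(3*(4 + u)) (A(u) = 4*((u + u)/(u + 4))/3 = 4*((2*u)/(4 + u))/3 = 4*(2*u/(4 + u))/3 = 8*u/(3*(4 + u)))
q(t, F) = -7/121 + t (q(t, F) = t + 7*(-1/121) = t - 7/121 = -7/121 + t)
(q(-81, A(13)) - 17819)*(12375 - 39850) = ((-7/121 - 81) - 17819)*(12375 - 39850) = (-9808/121 - 17819)*(-27475) = -2165907/121*(-27475) = 59508294825/121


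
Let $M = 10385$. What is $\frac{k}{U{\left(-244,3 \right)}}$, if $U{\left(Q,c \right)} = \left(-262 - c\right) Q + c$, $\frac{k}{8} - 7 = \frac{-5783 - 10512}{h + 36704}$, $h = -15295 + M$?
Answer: $\frac{825052}{1027947711} \approx 0.00080262$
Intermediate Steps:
$h = -4910$ ($h = -15295 + 10385 = -4910$)
$k = \frac{825052}{15897}$ ($k = 56 + 8 \frac{-5783 - 10512}{-4910 + 36704} = 56 + 8 \left(- \frac{16295}{31794}\right) = 56 - \frac{65180}{15897} = \frac{825052}{15897} \approx 51.9$)
$U{\left(Q,c \right)} = c + Q \left(-262 - c\right)$ ($U{\left(Q,c \right)} = Q \left(-262 - c\right) + c = c + Q \left(-262 - c\right)$)
$\frac{k}{U{\left(-244,3 \right)}} = \frac{825052}{15897 \left(3 - -63928 - \left(-244\right) 3\right)} = \frac{825052}{15897 \left(3 + 63928 + 732\right)} = \frac{825052}{15897 \cdot 64663} = \frac{825052}{15897} \cdot \frac{1}{64663} = \frac{825052}{1027947711}$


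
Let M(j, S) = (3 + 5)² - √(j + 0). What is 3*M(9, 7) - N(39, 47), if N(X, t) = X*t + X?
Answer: -1689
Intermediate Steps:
M(j, S) = 64 - √j (M(j, S) = 8² - √j = 64 - √j)
N(X, t) = X + X*t
3*M(9, 7) - N(39, 47) = 3*(64 - √9) - 39*(1 + 47) = 3*(64 - 1*3) - 39*48 = 3*(64 - 3) - 1*1872 = 3*61 - 1872 = 183 - 1872 = -1689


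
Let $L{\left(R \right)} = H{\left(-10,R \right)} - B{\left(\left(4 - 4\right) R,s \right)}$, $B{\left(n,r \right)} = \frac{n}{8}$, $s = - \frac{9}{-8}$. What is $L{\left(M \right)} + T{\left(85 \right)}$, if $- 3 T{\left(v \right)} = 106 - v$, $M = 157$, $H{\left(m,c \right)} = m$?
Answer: $-17$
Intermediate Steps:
$s = \frac{9}{8}$ ($s = \left(-9\right) \left(- \frac{1}{8}\right) = \frac{9}{8} \approx 1.125$)
$B{\left(n,r \right)} = \frac{n}{8}$ ($B{\left(n,r \right)} = n \frac{1}{8} = \frac{n}{8}$)
$T{\left(v \right)} = - \frac{106}{3} + \frac{v}{3}$ ($T{\left(v \right)} = - \frac{106 - v}{3} = - \frac{106}{3} + \frac{v}{3}$)
$L{\left(R \right)} = -10$ ($L{\left(R \right)} = -10 - \frac{\left(4 - 4\right) R}{8} = -10 - \frac{0 R}{8} = -10 - \frac{1}{8} \cdot 0 = -10 - 0 = -10 + 0 = -10$)
$L{\left(M \right)} + T{\left(85 \right)} = -10 + \left(- \frac{106}{3} + \frac{1}{3} \cdot 85\right) = -10 + \left(- \frac{106}{3} + \frac{85}{3}\right) = -10 - 7 = -17$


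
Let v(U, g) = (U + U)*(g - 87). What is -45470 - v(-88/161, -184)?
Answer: -7368366/161 ≈ -45766.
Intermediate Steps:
v(U, g) = 2*U*(-87 + g) (v(U, g) = (2*U)*(-87 + g) = 2*U*(-87 + g))
-45470 - v(-88/161, -184) = -45470 - 2*(-88/161)*(-87 - 184) = -45470 - 2*(-88*1/161)*(-271) = -45470 - 2*(-88)*(-271)/161 = -45470 - 1*47696/161 = -45470 - 47696/161 = -7368366/161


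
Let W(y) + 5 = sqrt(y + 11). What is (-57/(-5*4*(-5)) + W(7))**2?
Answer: 490249/10000 - 1671*sqrt(2)/50 ≈ 1.7619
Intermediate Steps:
W(y) = -5 + sqrt(11 + y) (W(y) = -5 + sqrt(y + 11) = -5 + sqrt(11 + y))
(-57/(-5*4*(-5)) + W(7))**2 = (-57/(-5*4*(-5)) + (-5 + sqrt(11 + 7)))**2 = (-57/((-20*(-5))) + (-5 + sqrt(18)))**2 = (-57/100 + (-5 + 3*sqrt(2)))**2 = (-557/100 + 3*sqrt(2))**2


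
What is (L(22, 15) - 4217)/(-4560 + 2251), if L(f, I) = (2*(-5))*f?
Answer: 4437/2309 ≈ 1.9216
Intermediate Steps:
L(f, I) = -10*f
(L(22, 15) - 4217)/(-4560 + 2251) = (-10*22 - 4217)/(-4560 + 2251) = (-220 - 4217)/(-2309) = -4437*(-1/2309) = 4437/2309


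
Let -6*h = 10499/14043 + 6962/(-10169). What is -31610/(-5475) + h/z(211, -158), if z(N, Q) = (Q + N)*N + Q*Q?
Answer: 65267182864904131/11304582226025310 ≈ 5.7735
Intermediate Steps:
z(N, Q) = Q² + N*(N + Q) (z(N, Q) = (N + Q)*N + Q² = N*(N + Q) + Q² = Q² + N*(N + Q))
h = -8996965/856819602 (h = -(10499/14043 + 6962/(-10169))/6 = -(10499*(1/14043) + 6962*(-1/10169))/6 = -(10499/14043 - 6962/10169)/6 = -⅙*8996965/142803267 = -8996965/856819602 ≈ -0.010500)
-31610/(-5475) + h/z(211, -158) = -31610/(-5475) - 8996965/(856819602*(211² + (-158)² + 211*(-158))) = -31610*(-1/5475) - 8996965/(856819602*(44521 + 24964 - 33338)) = 6322/1095 - 8996965/856819602/36147 = 6322/1095 - 8996965/856819602*1/36147 = 6322/1095 - 8996965/30971458153494 = 65267182864904131/11304582226025310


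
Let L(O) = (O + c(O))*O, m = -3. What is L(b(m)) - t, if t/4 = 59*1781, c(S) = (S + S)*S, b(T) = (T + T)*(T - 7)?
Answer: 15284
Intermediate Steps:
b(T) = 2*T*(-7 + T) (b(T) = (2*T)*(-7 + T) = 2*T*(-7 + T))
c(S) = 2*S² (c(S) = (2*S)*S = 2*S²)
L(O) = O*(O + 2*O²) (L(O) = (O + 2*O²)*O = O*(O + 2*O²))
t = 420316 (t = 4*(59*1781) = 4*105079 = 420316)
L(b(m)) - t = (2*(-3)*(-7 - 3))²*(1 + 2*(2*(-3)*(-7 - 3))) - 1*420316 = (2*(-3)*(-10))²*(1 + 2*(2*(-3)*(-10))) - 420316 = 60²*(1 + 2*60) - 420316 = 3600*(1 + 120) - 420316 = 3600*121 - 420316 = 435600 - 420316 = 15284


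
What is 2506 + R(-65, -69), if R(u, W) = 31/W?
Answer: 172883/69 ≈ 2505.6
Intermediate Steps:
2506 + R(-65, -69) = 2506 + 31/(-69) = 2506 + 31*(-1/69) = 2506 - 31/69 = 172883/69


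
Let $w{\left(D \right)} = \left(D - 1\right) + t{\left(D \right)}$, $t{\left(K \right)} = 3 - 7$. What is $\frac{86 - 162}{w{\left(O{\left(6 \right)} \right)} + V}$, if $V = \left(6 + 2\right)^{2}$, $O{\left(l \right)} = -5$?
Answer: $- \frac{38}{27} \approx -1.4074$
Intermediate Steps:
$t{\left(K \right)} = -4$ ($t{\left(K \right)} = 3 - 7 = -4$)
$w{\left(D \right)} = -5 + D$ ($w{\left(D \right)} = \left(D - 1\right) - 4 = \left(-1 + D\right) - 4 = -5 + D$)
$V = 64$ ($V = 8^{2} = 64$)
$\frac{86 - 162}{w{\left(O{\left(6 \right)} \right)} + V} = \frac{86 - 162}{\left(-5 - 5\right) + 64} = - \frac{76}{-10 + 64} = - \frac{76}{54} = \left(-76\right) \frac{1}{54} = - \frac{38}{27}$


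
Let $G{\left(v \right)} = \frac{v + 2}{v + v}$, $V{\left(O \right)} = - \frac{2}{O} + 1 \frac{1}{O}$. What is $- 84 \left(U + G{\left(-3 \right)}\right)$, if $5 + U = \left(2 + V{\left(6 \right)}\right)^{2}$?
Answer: $\frac{371}{3} \approx 123.67$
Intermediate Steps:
$V{\left(O \right)} = - \frac{1}{O}$ ($V{\left(O \right)} = - \frac{2}{O} + \frac{1}{O} = - \frac{1}{O}$)
$U = - \frac{59}{36}$ ($U = -5 + \left(2 - \frac{1}{6}\right)^{2} = -5 + \left(\frac{11}{6}\right)^{2} = -5 + \frac{121}{36} = - \frac{59}{36} \approx -1.6389$)
$G{\left(v \right)} = \frac{2 + v}{2 v}$
$- 84 \left(U + G{\left(-3 \right)}\right) = - 84 \left(- \frac{59}{36} + \frac{2 - 3}{2 \left(-3\right)}\right) = - 84 \left(- \frac{59}{36} + \frac{1}{2} \left(- \frac{1}{3}\right) \left(-1\right)\right) = - 84 \left(- \frac{59}{36} + \frac{1}{6}\right) = \left(-84\right) \left(- \frac{53}{36}\right) = \frac{371}{3}$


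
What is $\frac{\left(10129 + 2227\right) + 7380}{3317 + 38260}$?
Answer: $\frac{19736}{41577} \approx 0.47469$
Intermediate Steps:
$\frac{\left(10129 + 2227\right) + 7380}{3317 + 38260} = \frac{12356 + 7380}{41577} = 19736 \cdot \frac{1}{41577} = \frac{19736}{41577}$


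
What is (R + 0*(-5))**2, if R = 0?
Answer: 0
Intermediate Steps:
(R + 0*(-5))**2 = (0 + 0*(-5))**2 = (0 + 0)**2 = 0**2 = 0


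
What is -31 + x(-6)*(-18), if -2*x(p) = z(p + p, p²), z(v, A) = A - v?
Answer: 401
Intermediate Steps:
x(p) = p - p²/2 (x(p) = -(p² - (p + p))/2 = -(p² - 2*p)/2 = p - p²/2)
-31 + x(-6)*(-18) = -31 + ((½)*(-6)*(2 - 1*(-6)))*(-18) = -31 + ((½)*(-6)*(2 + 6))*(-18) = -31 + ((½)*(-6)*8)*(-18) = -31 - 24*(-18) = -31 + 432 = 401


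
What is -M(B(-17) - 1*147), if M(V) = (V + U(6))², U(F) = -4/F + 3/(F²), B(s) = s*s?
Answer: -2879809/144 ≈ -19999.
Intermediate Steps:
B(s) = s²
U(F) = -4/F + 3/F²
M(V) = (-7/12 + V)² (M(V) = (V + (3 - 4*6)/6²)² = (V + (3 - 24)/36)² = (V + (1/36)*(-21))² = (V - 7/12)² = (-7/12 + V)²)
-M(B(-17) - 1*147) = -(-7 + 12*((-17)² - 1*147))²/144 = -(-7 + 12*(289 - 147))²/144 = -(-7 + 12*142)²/144 = -(-7 + 1704)²/144 = -1697²/144 = -2879809/144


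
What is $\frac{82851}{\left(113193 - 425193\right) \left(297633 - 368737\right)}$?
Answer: $\frac{27617}{7394816000} \approx 3.7346 \cdot 10^{-6}$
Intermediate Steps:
$\frac{82851}{\left(113193 - 425193\right) \left(297633 - 368737\right)} = \frac{82851}{\left(-312000\right) \left(-71104\right)} = \frac{82851}{22184448000} = 82851 \cdot \frac{1}{22184448000} = \frac{27617}{7394816000}$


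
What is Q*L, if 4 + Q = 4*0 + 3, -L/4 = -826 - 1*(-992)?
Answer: 664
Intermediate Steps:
L = -664 (L = -4*(-826 - 1*(-992)) = -4*(-826 + 992) = -4*166 = -664)
Q = -1 (Q = -4 + (4*0 + 3) = -4 + (0 + 3) = -4 + 3 = -1)
Q*L = -1*(-664) = 664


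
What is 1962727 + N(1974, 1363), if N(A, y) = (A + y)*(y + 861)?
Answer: 9384215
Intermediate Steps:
N(A, y) = (861 + y)*(A + y) (N(A, y) = (A + y)*(861 + y) = (861 + y)*(A + y))
1962727 + N(1974, 1363) = 1962727 + (1363² + 861*1974 + 861*1363 + 1974*1363) = 1962727 + (1857769 + 1699614 + 1173543 + 2690562) = 1962727 + 7421488 = 9384215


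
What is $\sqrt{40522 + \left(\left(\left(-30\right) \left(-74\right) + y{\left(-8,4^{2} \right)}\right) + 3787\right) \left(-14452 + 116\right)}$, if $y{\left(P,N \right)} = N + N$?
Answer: $i \sqrt{86534582} \approx 9302.4 i$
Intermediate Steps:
$y{\left(P,N \right)} = 2 N$
$\sqrt{40522 + \left(\left(\left(-30\right) \left(-74\right) + y{\left(-8,4^{2} \right)}\right) + 3787\right) \left(-14452 + 116\right)} = \sqrt{40522 + \left(\left(\left(-30\right) \left(-74\right) + 2 \cdot 4^{2}\right) + 3787\right) \left(-14452 + 116\right)} = \sqrt{40522 + \left(\left(2220 + 2 \cdot 16\right) + 3787\right) \left(-14336\right)} = \sqrt{40522 + \left(\left(2220 + 32\right) + 3787\right) \left(-14336\right)} = \sqrt{40522 + \left(2252 + 3787\right) \left(-14336\right)} = \sqrt{40522 + 6039 \left(-14336\right)} = \sqrt{40522 - 86575104} = \sqrt{-86534582} = i \sqrt{86534582}$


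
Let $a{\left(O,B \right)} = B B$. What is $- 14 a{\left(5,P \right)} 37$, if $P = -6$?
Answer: $-18648$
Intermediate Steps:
$a{\left(O,B \right)} = B^{2}$
$- 14 a{\left(5,P \right)} 37 = - 14 \left(-6\right)^{2} \cdot 37 = \left(-14\right) 36 \cdot 37 = \left(-504\right) 37 = -18648$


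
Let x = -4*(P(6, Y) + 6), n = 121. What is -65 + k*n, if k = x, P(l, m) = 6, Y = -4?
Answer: -5873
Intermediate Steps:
x = -48 (x = -4*(6 + 6) = -4*12 = -48)
k = -48
-65 + k*n = -65 - 48*121 = -65 - 5808 = -5873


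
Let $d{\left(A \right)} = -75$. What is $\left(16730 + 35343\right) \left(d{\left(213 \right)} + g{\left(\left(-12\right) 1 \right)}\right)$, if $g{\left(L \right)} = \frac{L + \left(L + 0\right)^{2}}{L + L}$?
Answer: $- \frac{8383753}{2} \approx -4.1919 \cdot 10^{6}$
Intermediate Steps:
$g{\left(L \right)} = \frac{L + L^{2}}{2 L}$
$\left(16730 + 35343\right) \left(d{\left(213 \right)} + g{\left(\left(-12\right) 1 \right)}\right) = \left(16730 + 35343\right) \left(-75 + \left(\frac{1}{2} + \frac{\left(-12\right) 1}{2}\right)\right) = 52073 \left(-75 + \left(\frac{1}{2} + \frac{1}{2} \left(-12\right)\right)\right) = 52073 \left(-75 + \left(\frac{1}{2} - 6\right)\right) = 52073 \left(-75 - \frac{11}{2}\right) = 52073 \left(- \frac{161}{2}\right) = - \frac{8383753}{2}$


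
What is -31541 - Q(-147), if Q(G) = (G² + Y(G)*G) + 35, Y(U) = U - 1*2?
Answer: -75088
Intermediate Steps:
Y(U) = -2 + U (Y(U) = U - 2 = -2 + U)
Q(G) = 35 + G² + G*(-2 + G) (Q(G) = (G² + (-2 + G)*G) + 35 = (G² + G*(-2 + G)) + 35 = 35 + G² + G*(-2 + G))
-31541 - Q(-147) = -31541 - (35 + (-147)² - 147*(-2 - 147)) = -31541 - (35 + 21609 - 147*(-149)) = -31541 - (35 + 21609 + 21903) = -31541 - 1*43547 = -31541 - 43547 = -75088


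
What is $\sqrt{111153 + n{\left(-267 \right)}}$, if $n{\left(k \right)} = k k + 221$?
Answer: $\sqrt{182663} \approx 427.39$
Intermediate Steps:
$n{\left(k \right)} = 221 + k^{2}$ ($n{\left(k \right)} = k^{2} + 221 = 221 + k^{2}$)
$\sqrt{111153 + n{\left(-267 \right)}} = \sqrt{111153 + \left(221 + \left(-267\right)^{2}\right)} = \sqrt{111153 + \left(221 + 71289\right)} = \sqrt{111153 + 71510} = \sqrt{182663}$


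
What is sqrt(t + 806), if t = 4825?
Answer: sqrt(5631) ≈ 75.040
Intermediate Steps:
sqrt(t + 806) = sqrt(4825 + 806) = sqrt(5631)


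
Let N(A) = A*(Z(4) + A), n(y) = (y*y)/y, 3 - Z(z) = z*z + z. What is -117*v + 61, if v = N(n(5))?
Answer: 7081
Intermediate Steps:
Z(z) = 3 - z - z² (Z(z) = 3 - (z*z + z) = 3 - (z² + z) = 3 - (z + z²) = 3 + (-z - z²) = 3 - z - z²)
n(y) = y (n(y) = y²/y = y)
N(A) = A*(-17 + A) (N(A) = A*((3 - 1*4 - 1*4²) + A) = A*((3 - 4 - 1*16) + A) = A*((3 - 4 - 16) + A) = A*(-17 + A))
v = -60 (v = 5*(-17 + 5) = 5*(-12) = -60)
-117*v + 61 = -117*(-60) + 61 = 7020 + 61 = 7081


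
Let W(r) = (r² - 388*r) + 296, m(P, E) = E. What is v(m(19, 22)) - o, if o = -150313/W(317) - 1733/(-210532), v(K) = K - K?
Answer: -4526312597/668018036 ≈ -6.7757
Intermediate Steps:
W(r) = 296 + r² - 388*r
v(K) = 0
o = 4526312597/668018036 (o = -150313/(296 + 317² - 388*317) - 1733/(-210532) = -150313/(296 + 100489 - 122996) - 1733*(-1/210532) = -150313/(-22211) + 1733/210532 = -150313*(-1/22211) + 1733/210532 = 150313/22211 + 1733/210532 = 4526312597/668018036 ≈ 6.7757)
v(m(19, 22)) - o = 0 - 1*4526312597/668018036 = 0 - 4526312597/668018036 = -4526312597/668018036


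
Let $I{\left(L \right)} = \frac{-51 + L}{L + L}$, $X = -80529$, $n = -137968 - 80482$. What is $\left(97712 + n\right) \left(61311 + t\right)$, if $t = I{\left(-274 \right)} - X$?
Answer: $- \frac{4692400570005}{274} \approx -1.7126 \cdot 10^{10}$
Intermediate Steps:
$n = -218450$
$I{\left(L \right)} = \frac{-51 + L}{2 L}$
$t = \frac{44130217}{548}$ ($t = \frac{-51 - 274}{2 \left(-274\right)} - -80529 = \frac{1}{2} \left(- \frac{1}{274}\right) \left(-325\right) + 80529 = \frac{325}{548} + 80529 = \frac{44130217}{548} \approx 80530.0$)
$\left(97712 + n\right) \left(61311 + t\right) = \left(97712 - 218450\right) \left(61311 + \frac{44130217}{548}\right) = \left(-120738\right) \frac{77728645}{548} = - \frac{4692400570005}{274}$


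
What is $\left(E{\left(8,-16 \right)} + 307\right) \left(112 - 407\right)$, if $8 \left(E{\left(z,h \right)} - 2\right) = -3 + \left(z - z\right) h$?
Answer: $- \frac{728355}{8} \approx -91044.0$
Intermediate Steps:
$E{\left(z,h \right)} = \frac{13}{8}$ ($E{\left(z,h \right)} = 2 + \frac{-3 + \left(z - z\right) h}{8} = 2 + \frac{-3 + 0 h}{8} = 2 + \frac{-3 + 0}{8} = 2 + \frac{1}{8} \left(-3\right) = 2 - \frac{3}{8} = \frac{13}{8}$)
$\left(E{\left(8,-16 \right)} + 307\right) \left(112 - 407\right) = \left(\frac{13}{8} + 307\right) \left(112 - 407\right) = \frac{2469}{8} \left(-295\right) = - \frac{728355}{8}$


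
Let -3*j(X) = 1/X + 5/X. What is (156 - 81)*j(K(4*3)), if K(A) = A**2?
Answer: -25/24 ≈ -1.0417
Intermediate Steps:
j(X) = -2/X (j(X) = -(1/X + 5/X)/3 = -2/X)
(156 - 81)*j(K(4*3)) = (156 - 81)*(-2/((4*3)**2)) = 75*(-2/(12**2)) = 75*(-2/144) = 75*(-2*1/144) = 75*(-1/72) = -25/24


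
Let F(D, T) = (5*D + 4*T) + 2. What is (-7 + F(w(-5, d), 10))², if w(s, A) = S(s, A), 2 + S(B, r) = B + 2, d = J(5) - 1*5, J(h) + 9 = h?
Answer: 100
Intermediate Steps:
J(h) = -9 + h
d = -9 (d = (-9 + 5) - 1*5 = -4 - 5 = -9)
S(B, r) = B (S(B, r) = -2 + (B + 2) = -2 + (2 + B) = B)
w(s, A) = s
F(D, T) = 2 + 4*T + 5*D (F(D, T) = (4*T + 5*D) + 2 = 2 + 4*T + 5*D)
(-7 + F(w(-5, d), 10))² = (-7 + (2 + 4*10 + 5*(-5)))² = (-7 + (2 + 40 - 25))² = (-7 + 17)² = 10² = 100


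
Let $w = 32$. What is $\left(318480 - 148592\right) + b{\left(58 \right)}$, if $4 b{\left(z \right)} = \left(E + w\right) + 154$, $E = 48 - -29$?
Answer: $\frac{679815}{4} \approx 1.6995 \cdot 10^{5}$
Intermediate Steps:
$E = 77$ ($E = 48 + 29 = 77$)
$b{\left(z \right)} = \frac{263}{4}$ ($b{\left(z \right)} = \frac{\left(77 + 32\right) + 154}{4} = \frac{109 + 154}{4} = \frac{1}{4} \cdot 263 = \frac{263}{4}$)
$\left(318480 - 148592\right) + b{\left(58 \right)} = \left(318480 - 148592\right) + \frac{263}{4} = 169888 + \frac{263}{4} = \frac{679815}{4}$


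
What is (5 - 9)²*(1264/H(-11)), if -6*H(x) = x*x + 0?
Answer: -121344/121 ≈ -1002.8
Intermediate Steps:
H(x) = -x²/6 (H(x) = -(x*x + 0)/6 = -(x² + 0)/6 = -x²/6)
(5 - 9)²*(1264/H(-11)) = (5 - 9)²*(1264/((-⅙*(-11)²))) = (-4)²*(1264/((-⅙*121))) = 16*(1264/(-121/6)) = 16*(1264*(-6/121)) = 16*(-7584/121) = -121344/121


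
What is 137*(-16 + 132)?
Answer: 15892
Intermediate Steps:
137*(-16 + 132) = 137*116 = 15892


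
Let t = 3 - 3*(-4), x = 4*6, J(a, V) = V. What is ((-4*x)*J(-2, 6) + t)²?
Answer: 314721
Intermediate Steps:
x = 24
t = 15 (t = 3 + 12 = 15)
((-4*x)*J(-2, 6) + t)² = (-4*24*6 + 15)² = (-96*6 + 15)² = (-576 + 15)² = (-561)² = 314721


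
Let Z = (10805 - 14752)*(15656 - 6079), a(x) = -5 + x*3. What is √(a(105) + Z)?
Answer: I*√37800109 ≈ 6148.2*I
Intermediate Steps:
a(x) = -5 + 3*x
Z = -37800419 (Z = -3947*9577 = -37800419)
√(a(105) + Z) = √((-5 + 3*105) - 37800419) = √((-5 + 315) - 37800419) = √(310 - 37800419) = √(-37800109) = I*√37800109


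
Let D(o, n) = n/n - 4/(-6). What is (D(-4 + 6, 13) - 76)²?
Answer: 49729/9 ≈ 5525.4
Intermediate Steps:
D(o, n) = 5/3 (D(o, n) = 1 - 4*(-⅙) = 1 + ⅔ = 5/3)
(D(-4 + 6, 13) - 76)² = (5/3 - 76)² = (-223/3)² = 49729/9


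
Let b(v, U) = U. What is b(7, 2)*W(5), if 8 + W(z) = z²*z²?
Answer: 1234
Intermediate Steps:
W(z) = -8 + z⁴ (W(z) = -8 + z²*z² = -8 + z⁴)
b(7, 2)*W(5) = 2*(-8 + 5⁴) = 2*(-8 + 625) = 2*617 = 1234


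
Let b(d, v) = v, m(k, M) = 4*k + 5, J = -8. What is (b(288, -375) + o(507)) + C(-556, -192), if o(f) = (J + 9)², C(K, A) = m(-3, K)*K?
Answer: 3518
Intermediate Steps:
m(k, M) = 5 + 4*k
C(K, A) = -7*K (C(K, A) = (5 + 4*(-3))*K = (5 - 12)*K = -7*K)
o(f) = 1 (o(f) = (-8 + 9)² = 1² = 1)
(b(288, -375) + o(507)) + C(-556, -192) = (-375 + 1) - 7*(-556) = -374 + 3892 = 3518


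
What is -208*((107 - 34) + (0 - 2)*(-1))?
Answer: -15600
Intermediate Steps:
-208*((107 - 34) + (0 - 2)*(-1)) = -208*(73 - 2*(-1)) = -208*(73 + 2) = -208*75 = -15600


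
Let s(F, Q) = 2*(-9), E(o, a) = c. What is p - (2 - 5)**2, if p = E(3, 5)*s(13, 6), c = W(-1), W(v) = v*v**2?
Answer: 9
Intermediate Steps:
W(v) = v**3
c = -1 (c = (-1)**3 = -1)
E(o, a) = -1
s(F, Q) = -18
p = 18 (p = -1*(-18) = 18)
p - (2 - 5)**2 = 18 - (2 - 5)**2 = 18 - 1*(-3)**2 = 18 - 1*9 = 18 - 9 = 9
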